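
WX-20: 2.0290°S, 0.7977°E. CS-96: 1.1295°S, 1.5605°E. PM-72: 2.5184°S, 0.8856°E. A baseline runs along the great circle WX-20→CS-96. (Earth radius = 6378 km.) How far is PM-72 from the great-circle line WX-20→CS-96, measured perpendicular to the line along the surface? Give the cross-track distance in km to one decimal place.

42.7 km

δ₁₃ = central angle WX-20→PM-72 = 0.008678 rad  (haversine)
θ₁₃ = bearing WX-20→PM-72 = 169.827°,  θ₁₂ = bearing WX-20→CS-96 = 40.299°
dₓₜ = R·arcsin(sin δ₁₃ · sin(θ₁₃ − θ₁₂)) = 6378·arcsin(0.00868·sin(129.528°)) = 42.691 km
|dₓₜ| = 42.691 km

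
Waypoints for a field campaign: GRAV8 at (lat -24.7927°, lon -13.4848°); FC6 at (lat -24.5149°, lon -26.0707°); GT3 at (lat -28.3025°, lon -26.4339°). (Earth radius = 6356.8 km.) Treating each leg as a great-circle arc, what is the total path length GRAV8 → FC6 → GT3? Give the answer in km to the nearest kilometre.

GRAV8→FC6: c = 0.199630 rad, d = 1269.01 km
FC6→GT3: c = 0.066349 rad, d = 421.77 km
Total = 1269.01 + 421.77 = 1690.78 km

1691 km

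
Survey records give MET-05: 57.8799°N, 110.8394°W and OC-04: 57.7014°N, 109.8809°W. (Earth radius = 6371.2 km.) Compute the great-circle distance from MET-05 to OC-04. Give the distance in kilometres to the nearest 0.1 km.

Δφ = -0.1785°,  Δλ = 0.9585°
a = sin²(Δφ/2) + cos φ₁ cos φ₂ sin²(Δλ/2) = 0.000022
c = 2·arcsin(√a) = 0.009445 rad = 0.5412°
d = R·c = 6371.2 × 0.009445 = 60.2 km

60.2 km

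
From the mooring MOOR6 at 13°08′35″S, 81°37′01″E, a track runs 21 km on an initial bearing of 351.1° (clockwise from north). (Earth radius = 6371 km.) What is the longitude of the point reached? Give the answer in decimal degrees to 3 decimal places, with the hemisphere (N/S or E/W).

81.587°E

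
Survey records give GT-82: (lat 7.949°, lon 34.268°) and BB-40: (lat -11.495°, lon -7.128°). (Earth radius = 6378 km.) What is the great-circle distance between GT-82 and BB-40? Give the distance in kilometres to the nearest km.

5069 km

Δφ = -19.4440°,  Δλ = -41.3960°
a = sin²(Δφ/2) + cos φ₁ cos φ₂ sin²(Δλ/2) = 0.149756
c = 2·arcsin(√a) = 0.794715 rad = 45.5338°
d = R·c = 6378 × 0.794715 = 5068.7 km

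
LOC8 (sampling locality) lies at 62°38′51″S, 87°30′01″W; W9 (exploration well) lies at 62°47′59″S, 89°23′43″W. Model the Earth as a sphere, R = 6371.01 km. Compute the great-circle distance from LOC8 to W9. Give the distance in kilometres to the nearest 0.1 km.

LOC8: φ = -62.64750°, λ = -87.50028°
W9: φ = -62.79972°, λ = -89.39528°
Δφ = -0.1522°,  Δλ = -1.8950°
a = sin²(Δφ/2) + cos φ₁ cos φ₂ sin²(Δλ/2) = 0.000059
c = 2·arcsin(√a) = 0.015388 rad = 0.8817°
d = R·c = 6371.01 × 0.015388 = 98.0 km

98.0 km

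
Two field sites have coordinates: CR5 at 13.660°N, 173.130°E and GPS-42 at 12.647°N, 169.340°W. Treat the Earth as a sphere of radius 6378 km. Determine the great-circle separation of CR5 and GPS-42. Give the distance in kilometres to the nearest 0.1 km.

Δφ = -1.0130°,  Δλ = 17.5300°
a = sin²(Δφ/2) + cos φ₁ cos φ₂ sin²(Δλ/2) = 0.022094
c = 2·arcsin(√a) = 0.298388 rad = 17.0964°
d = R·c = 6378 × 0.298388 = 1903.1 km

1903.1 km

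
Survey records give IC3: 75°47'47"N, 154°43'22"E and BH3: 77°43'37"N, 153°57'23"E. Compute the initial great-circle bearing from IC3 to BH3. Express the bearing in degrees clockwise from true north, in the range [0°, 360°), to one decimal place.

IC3: φ = +75.79639°, λ = +154.72278°
BH3: φ = +77.72694°, λ = +153.95639°
Δλ = -0.7664°
y = sin Δλ · cos φ₂ = -0.002843
x = cos φ₁ sin φ₂ − sin φ₁ cos φ₂ cos Δλ = 0.033707
θ = atan2(y, x) = -4.8217° → 355.1783° (mod 360°)

355.2°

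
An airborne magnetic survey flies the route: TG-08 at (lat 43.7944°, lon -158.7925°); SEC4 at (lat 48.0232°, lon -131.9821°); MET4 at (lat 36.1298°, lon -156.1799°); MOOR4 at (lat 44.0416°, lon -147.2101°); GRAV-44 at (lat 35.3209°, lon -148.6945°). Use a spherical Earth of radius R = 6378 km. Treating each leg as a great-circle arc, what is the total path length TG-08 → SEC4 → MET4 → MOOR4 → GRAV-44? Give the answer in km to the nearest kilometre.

6643 km

TG-08→SEC4: c = 0.332036 rad, d = 2117.73 km
SEC4→MET4: c = 0.373466 rad, d = 2381.97 km
MET4→MOOR4: c = 0.182567 rad, d = 1164.41 km
MOOR4→GRAV-44: c = 0.153498 rad, d = 979.01 km
Total = 2117.73 + 2381.97 + 1164.41 + 979.01 = 6643.11 km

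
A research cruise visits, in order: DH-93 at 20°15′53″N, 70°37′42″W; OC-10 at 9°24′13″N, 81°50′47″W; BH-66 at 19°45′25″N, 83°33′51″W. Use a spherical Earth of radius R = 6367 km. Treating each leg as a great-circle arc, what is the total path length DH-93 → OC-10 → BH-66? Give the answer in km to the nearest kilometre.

2869 km

DH-93: φ = +20.26472°, λ = -70.62833°
OC-10: φ = +9.40361°, λ = -81.84639°
BH-66: φ = +19.75694°, λ = -83.56417°
DH-93→OC-10: c = 0.267615 rad, d = 1703.91 km
OC-10→BH-66: c = 0.183007 rad, d = 1165.21 km
Total = 1703.91 + 1165.21 = 2869.11 km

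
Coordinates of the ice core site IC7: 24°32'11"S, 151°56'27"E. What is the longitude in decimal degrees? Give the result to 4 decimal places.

151° + 56′/60 + 27″/3600 = 151 + 0.93333 + 0.00750 = 151.9408°

151.9408°E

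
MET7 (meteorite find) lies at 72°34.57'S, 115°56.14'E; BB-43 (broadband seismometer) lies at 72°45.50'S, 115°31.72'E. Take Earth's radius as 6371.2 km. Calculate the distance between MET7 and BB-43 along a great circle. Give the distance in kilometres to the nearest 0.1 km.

MET7: φ = -72.57617°, λ = +115.93567°
BB-43: φ = -72.75833°, λ = +115.52867°
Δφ = -0.1822°,  Δλ = -0.4070°
a = sin²(Δφ/2) + cos φ₁ cos φ₂ sin²(Δλ/2) = 0.000004
c = 2·arcsin(√a) = 0.003819 rad = 0.2188°
d = R·c = 6371.2 × 0.003819 = 24.3 km

24.3 km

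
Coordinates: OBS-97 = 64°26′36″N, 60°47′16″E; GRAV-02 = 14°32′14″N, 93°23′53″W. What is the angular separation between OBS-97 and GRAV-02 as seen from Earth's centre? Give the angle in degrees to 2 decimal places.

OBS-97: φ = +64.44333°, λ = +60.78778°
GRAV-02: φ = +14.53722°, λ = -93.39806°
Δφ = -49.9061°,  Δλ = -154.1858°
a = sin²(Δφ/2) + cos φ₁ cos φ₂ sin²(Δλ/2) = 0.574736
c = 2·arcsin(√a) = 1.720830 rad = 98.5963°

98.60°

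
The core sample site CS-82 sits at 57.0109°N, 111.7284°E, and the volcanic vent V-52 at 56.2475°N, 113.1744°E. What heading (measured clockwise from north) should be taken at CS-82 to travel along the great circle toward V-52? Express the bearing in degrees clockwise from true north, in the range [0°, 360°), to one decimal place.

Δλ = 1.4460°
y = sin Δλ · cos φ₂ = 0.014021
x = cos φ₁ sin φ₂ − sin φ₁ cos φ₂ cos Δλ = -0.013175
θ = atan2(y, x) = 133.2191° → 133.2191° (mod 360°)

133.2°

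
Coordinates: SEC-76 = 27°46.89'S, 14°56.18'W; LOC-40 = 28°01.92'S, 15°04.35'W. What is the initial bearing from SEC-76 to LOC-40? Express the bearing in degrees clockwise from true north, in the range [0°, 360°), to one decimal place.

205.6°

SEC-76: φ = -27.78150°, λ = -14.93633°
LOC-40: φ = -28.03200°, λ = -15.07250°
Δλ = -0.1362°
y = sin Δλ · cos φ₂ = -0.002098
x = cos φ₁ sin φ₂ − sin φ₁ cos φ₂ cos Δλ = -0.004373
θ = atan2(y, x) = -154.3737° → 205.6263° (mod 360°)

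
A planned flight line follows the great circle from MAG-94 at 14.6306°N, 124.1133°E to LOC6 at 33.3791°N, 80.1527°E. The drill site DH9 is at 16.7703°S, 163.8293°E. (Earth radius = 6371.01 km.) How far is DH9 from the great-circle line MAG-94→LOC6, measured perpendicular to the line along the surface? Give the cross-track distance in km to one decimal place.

δ₁₃ = central angle MAG-94→DH9 = 0.876631 rad  (haversine)
θ₁₃ = bearing MAG-94→DH9 = 127.249°,  θ₁₂ = bearing MAG-94→LOC6 = 303.282°
dₓₜ = R·arcsin(sin δ₁₃ · sin(θ₁₃ − θ₁₂)) = 6371.01·arcsin(0.76859·sin(-176.033°)) = -338.881 km
|dₓₜ| = 338.881 km

338.9 km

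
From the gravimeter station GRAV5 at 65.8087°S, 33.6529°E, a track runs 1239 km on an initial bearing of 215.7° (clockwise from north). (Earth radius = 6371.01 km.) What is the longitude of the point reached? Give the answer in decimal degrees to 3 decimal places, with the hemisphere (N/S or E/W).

10.117°E

δ = d/R = 1239/6371.01 = 0.194475 rad
φ₂ = arcsin(sin φ₁ cos δ + cos φ₁ sin δ cos θ)
   = arcsin(-0.91218·0.98115 + 0.40978·0.19325·-0.81208) = -73.59657°
λ₂ = λ₁ + atan2(sin θ sin δ cos φ₁, cos δ − sin φ₁ sin φ₂) = 10.11668°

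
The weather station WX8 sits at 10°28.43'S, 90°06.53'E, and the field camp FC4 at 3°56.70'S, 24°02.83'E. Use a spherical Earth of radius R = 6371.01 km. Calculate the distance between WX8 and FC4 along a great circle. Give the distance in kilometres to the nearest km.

7312 km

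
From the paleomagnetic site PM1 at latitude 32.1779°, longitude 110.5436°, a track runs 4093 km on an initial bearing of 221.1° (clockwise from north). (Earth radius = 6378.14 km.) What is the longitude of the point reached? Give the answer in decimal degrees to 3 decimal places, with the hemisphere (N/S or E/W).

87.347°E

δ = d/R = 4093/6378.14 = 0.641723 rad
φ₂ = arcsin(sin φ₁ cos δ + cos φ₁ sin δ cos θ)
   = arcsin(0.53255·0.80107 + 0.84640·0.59858·-0.75356) = 2.56921°
λ₂ = λ₁ + atan2(sin θ sin δ cos φ₁, cos δ − sin φ₁ sin φ₂) = 87.34712°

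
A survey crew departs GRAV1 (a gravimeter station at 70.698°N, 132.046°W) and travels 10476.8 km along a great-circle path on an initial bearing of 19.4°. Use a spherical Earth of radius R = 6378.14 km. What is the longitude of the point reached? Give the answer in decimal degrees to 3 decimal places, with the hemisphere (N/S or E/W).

27.982°E

δ = d/R = 10476.8/6378.14 = 1.642611 rad
φ₂ = arcsin(sin φ₁ cos δ + cos φ₁ sin δ cos θ)
   = arcsin(0.94379·-0.07175 + 0.33055·0.99742·0.94322) = 14.07884°
λ₂ = λ₁ + atan2(sin θ sin δ cos φ₁, cos δ − sin φ₁ sin φ₂) = 27.98175°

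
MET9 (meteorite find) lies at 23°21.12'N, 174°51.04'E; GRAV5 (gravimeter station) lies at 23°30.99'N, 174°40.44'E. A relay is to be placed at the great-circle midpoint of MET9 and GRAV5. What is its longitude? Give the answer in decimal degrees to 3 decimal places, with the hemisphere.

174.762°E

MET9: φ = +23.35200°, λ = +174.85067°
GRAV5: φ = +23.51650°, λ = +174.67400°
Bx = cos φ₂ cos Δλ = 0.916941,  By = cos φ₂ sin Δλ = -0.002827
φₘ = atan2(sin φ₁ + sin φ₂, √((cos φ₁ + Bx)² + By²)) = 23.43427°
λₘ = λ₁ + atan2(By, cos φ₁ + Bx) = 174.76239°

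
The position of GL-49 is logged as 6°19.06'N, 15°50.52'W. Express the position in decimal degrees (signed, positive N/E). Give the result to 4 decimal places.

lat: 6.3177° N → +6.3177°
lon: 15.8420° W → -15.8420°

+6.3177°, -15.8420°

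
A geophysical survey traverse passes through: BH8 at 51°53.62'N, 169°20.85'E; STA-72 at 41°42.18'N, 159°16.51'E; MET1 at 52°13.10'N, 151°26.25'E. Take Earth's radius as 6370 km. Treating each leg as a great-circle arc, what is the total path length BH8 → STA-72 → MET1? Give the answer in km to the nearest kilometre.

2675 km

BH8: φ = +51.89367°, λ = +169.34750°
STA-72: φ = +41.70300°, λ = +159.27517°
MET1: φ = +52.21833°, λ = +151.43750°
BH8→STA-72: c = 0.214310 rad, d = 1365.16 km
STA-72→MET1: c = 0.205627 rad, d = 1309.84 km
Total = 1365.16 + 1309.84 = 2675.00 km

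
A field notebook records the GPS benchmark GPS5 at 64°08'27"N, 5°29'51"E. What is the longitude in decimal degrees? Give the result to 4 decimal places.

5.4975°E

5° + 29′/60 + 51″/3600 = 5 + 0.48333 + 0.01417 = 5.4975°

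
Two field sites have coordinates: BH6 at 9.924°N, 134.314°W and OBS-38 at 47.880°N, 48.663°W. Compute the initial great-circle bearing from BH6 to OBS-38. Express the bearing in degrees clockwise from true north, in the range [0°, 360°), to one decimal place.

Δλ = 85.6510°
y = sin Δλ · cos φ₂ = 0.668754
x = cos φ₁ sin φ₂ − sin φ₁ cos φ₂ cos Δλ = 0.721878
θ = atan2(y, x) = 42.8123° → 42.8123° (mod 360°)

42.8°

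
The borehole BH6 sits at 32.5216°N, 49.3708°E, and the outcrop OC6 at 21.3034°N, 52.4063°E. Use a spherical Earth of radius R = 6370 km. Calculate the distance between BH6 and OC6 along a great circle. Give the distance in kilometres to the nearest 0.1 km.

1282.8 km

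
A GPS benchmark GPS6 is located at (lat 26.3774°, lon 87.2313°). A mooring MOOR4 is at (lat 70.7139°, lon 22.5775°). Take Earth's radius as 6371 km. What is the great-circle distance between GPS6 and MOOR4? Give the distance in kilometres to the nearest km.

6328 km

Δφ = 44.3365°,  Δλ = -64.6538°
a = sin²(Δφ/2) + cos φ₁ cos φ₂ sin²(Δλ/2) = 0.226990
c = 2·arcsin(√a) = 0.993191 rad = 56.9056°
d = R·c = 6371 × 0.993191 = 6327.6 km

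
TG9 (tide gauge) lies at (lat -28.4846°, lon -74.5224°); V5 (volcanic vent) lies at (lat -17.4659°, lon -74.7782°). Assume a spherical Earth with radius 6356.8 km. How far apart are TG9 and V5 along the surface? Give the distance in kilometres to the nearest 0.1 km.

Δφ = 11.0187°,  Δλ = -0.2558°
a = sin²(Δφ/2) + cos φ₁ cos φ₂ sin²(Δλ/2) = 0.009222
c = 2·arcsin(√a) = 0.192356 rad = 11.0212°
d = R·c = 6356.8 × 0.192356 = 1222.8 km

1222.8 km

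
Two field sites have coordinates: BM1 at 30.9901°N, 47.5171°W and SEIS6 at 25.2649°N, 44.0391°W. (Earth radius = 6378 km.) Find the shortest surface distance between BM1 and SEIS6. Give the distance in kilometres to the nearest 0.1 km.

Δφ = -5.7252°,  Δλ = 3.4780°
a = sin²(Δφ/2) + cos φ₁ cos φ₂ sin²(Δλ/2) = 0.003208
c = 2·arcsin(√a) = 0.113340 rad = 6.4939°
d = R·c = 6378 × 0.113340 = 722.9 km

722.9 km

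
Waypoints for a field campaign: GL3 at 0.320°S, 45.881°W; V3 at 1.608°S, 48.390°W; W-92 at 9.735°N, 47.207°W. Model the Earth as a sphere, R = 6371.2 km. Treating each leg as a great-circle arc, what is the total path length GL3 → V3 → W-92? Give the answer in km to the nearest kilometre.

GL3→V3: c = 0.049217 rad, d = 313.57 km
V3→W-92: c = 0.199038 rad, d = 1268.11 km
Total = 313.57 + 1268.11 = 1581.68 km

1582 km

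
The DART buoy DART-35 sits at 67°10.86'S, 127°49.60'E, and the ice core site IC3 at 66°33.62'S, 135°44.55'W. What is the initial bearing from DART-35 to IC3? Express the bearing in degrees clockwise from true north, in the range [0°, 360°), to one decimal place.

DART-35: φ = -67.18100°, λ = +127.82667°
IC3: φ = -66.56033°, λ = -135.74250°
Δλ = 96.4308°
y = sin Δλ · cos φ₂ = 0.395280
x = cos φ₁ sin φ₂ − sin φ₁ cos φ₂ cos Δλ = -0.396884
θ = atan2(y, x) = 135.1160° → 135.1160° (mod 360°)

135.1°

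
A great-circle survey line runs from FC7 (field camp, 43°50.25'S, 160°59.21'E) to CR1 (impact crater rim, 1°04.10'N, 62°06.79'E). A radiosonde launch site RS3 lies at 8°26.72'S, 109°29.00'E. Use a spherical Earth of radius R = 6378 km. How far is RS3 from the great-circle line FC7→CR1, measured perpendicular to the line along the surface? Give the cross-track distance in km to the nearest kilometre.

2569 km

FC7: φ = -43.83750°, λ = +160.98683°
CR1: φ = +1.06833°, λ = +62.11317°
RS3: φ = -8.44533°, λ = +109.48333°
δ₁₃ = central angle FC7→RS3 = 0.993402 rad  (haversine)
θ₁₃ = bearing FC7→RS3 = 292.491°,  θ₁₂ = bearing FC7→CR1 = 264.600°
dₓₜ = R·arcsin(sin δ₁₃ · sin(θ₁₃ − θ₁₂)) = 6378·arcsin(0.83789·sin(27.890°)) = 2568.720 km
|dₓₜ| = 2568.720 km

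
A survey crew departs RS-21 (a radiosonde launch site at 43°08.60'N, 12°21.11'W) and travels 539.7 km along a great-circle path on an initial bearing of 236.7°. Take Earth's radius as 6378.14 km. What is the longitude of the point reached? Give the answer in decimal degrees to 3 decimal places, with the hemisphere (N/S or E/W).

17.671°W

RS-21: φ = +43.14333°, λ = -12.35183°
δ = d/R = 539.7/6378.14 = 0.084617 rad
φ₂ = arcsin(sin φ₁ cos δ + cos φ₁ sin δ cos θ)
   = arcsin(0.68383·0.99642 + 0.72965·0.08452·-0.54902) = 40.35508°
λ₂ = λ₁ + atan2(sin θ sin δ cos φ₁, cos δ − sin φ₁ sin φ₂) = -17.67061°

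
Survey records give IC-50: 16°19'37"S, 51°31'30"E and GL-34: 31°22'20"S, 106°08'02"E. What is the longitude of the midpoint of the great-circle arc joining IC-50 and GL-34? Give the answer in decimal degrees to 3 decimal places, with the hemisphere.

77.103°E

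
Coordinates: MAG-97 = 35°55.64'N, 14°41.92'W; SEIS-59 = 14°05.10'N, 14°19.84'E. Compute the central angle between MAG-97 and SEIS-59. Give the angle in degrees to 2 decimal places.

33.95°

MAG-97: φ = +35.92733°, λ = -14.69867°
SEIS-59: φ = +14.08500°, λ = +14.33067°
Δφ = -21.8423°,  Δλ = 29.0293°
a = sin²(Δφ/2) + cos φ₁ cos φ₂ sin²(Δλ/2) = 0.085230
c = 2·arcsin(√a) = 0.592512 rad = 33.9485°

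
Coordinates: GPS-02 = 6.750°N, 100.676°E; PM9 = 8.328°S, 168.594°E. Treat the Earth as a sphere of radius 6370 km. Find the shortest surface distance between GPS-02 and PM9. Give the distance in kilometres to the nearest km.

7712 km

Δφ = -15.0780°,  Δλ = 67.9180°
a = sin²(Δφ/2) + cos φ₁ cos φ₂ sin²(Δλ/2) = 0.323817
c = 2·arcsin(√a) = 1.210698 rad = 69.3679°
d = R·c = 6370 × 1.210698 = 7712.1 km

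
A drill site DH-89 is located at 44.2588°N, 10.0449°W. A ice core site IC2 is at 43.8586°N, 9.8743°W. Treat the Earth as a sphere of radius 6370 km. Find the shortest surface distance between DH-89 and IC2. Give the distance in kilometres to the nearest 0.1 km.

46.5 km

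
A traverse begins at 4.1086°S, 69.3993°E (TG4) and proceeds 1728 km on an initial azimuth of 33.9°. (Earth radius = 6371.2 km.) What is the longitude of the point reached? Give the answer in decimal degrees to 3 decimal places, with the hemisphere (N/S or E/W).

78.096°E

δ = d/R = 1728/6371.2 = 0.271220 rad
φ₂ = arcsin(sin φ₁ cos δ + cos φ₁ sin δ cos θ)
   = arcsin(-0.07165·0.96344 + 0.99743·0.26791·0.83001) = 8.78731°
λ₂ = λ₁ + atan2(sin θ sin δ cos φ₁, cos δ − sin φ₁ sin φ₂) = 78.09571°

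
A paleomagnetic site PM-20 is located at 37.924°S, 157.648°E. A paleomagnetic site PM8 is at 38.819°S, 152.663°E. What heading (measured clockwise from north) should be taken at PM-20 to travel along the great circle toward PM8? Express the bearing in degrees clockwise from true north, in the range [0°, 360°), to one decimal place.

255.6°

Δλ = -4.9850°
y = sin Δλ · cos φ₂ = -0.067702
x = cos φ₁ sin φ₂ − sin φ₁ cos φ₂ cos Δλ = -0.017431
θ = atan2(y, x) = -104.4384° → 255.5616° (mod 360°)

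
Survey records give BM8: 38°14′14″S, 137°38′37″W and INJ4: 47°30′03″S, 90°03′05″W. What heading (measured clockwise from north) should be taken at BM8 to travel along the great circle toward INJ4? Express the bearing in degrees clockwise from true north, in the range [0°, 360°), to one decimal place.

120.8°

BM8: φ = -38.23722°, λ = -137.64361°
INJ4: φ = -47.50083°, λ = -90.05139°
Δλ = 47.5922°
y = sin Δλ · cos φ₂ = 0.498823
x = cos φ₁ sin φ₂ − sin φ₁ cos φ₂ cos Δλ = -0.297119
θ = atan2(y, x) = 120.7797° → 120.7797° (mod 360°)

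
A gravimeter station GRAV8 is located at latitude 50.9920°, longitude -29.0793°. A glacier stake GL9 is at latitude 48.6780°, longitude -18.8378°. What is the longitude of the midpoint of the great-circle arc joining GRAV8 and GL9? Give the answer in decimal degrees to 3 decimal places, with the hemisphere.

Bx = cos φ₂ cos Δλ = 0.649770,  By = cos φ₂ sin Δλ = 0.117398
φₘ = atan2(sin φ₁ + sin φ₂, √((cos φ₁ + Bx)² + By²)) = 49.94784°
λₘ = λ₁ + atan2(By, cos φ₁ + Bx) = -23.83569°

23.836°W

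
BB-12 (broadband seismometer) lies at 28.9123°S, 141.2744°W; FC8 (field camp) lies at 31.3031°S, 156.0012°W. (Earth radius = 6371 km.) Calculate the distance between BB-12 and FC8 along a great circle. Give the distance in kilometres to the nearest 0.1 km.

1440.2 km

Δφ = -2.3908°,  Δλ = -14.7268°
a = sin²(Δφ/2) + cos φ₁ cos φ₂ sin²(Δλ/2) = 0.012720
c = 2·arcsin(√a) = 0.226051 rad = 12.9518°
d = R·c = 6371 × 0.226051 = 1440.2 km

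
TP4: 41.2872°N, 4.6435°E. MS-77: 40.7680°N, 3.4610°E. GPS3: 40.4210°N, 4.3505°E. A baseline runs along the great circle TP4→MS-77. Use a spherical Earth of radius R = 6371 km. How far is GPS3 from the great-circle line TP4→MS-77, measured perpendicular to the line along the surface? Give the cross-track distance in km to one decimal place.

71.2 km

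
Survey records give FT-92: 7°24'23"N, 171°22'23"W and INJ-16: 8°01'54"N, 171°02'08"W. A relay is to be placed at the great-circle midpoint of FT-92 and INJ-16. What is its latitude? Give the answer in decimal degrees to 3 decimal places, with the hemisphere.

7.719°N

FT-92: φ = +7.40639°, λ = -171.37306°
INJ-16: φ = +8.03167°, λ = -171.03556°
Bx = cos φ₂ cos Δλ = 0.990174,  By = cos φ₂ sin Δλ = 0.005833
φₘ = atan2(sin φ₁ + sin φ₂, √((cos φ₁ + Bx)² + By²)) = 7.71906°
λₘ = λ₁ + atan2(By, cos φ₁ + Bx) = -171.20443°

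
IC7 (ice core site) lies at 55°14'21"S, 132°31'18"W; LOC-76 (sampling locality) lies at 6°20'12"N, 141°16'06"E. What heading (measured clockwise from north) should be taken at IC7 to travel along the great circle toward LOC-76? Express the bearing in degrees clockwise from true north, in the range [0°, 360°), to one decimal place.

IC7: φ = -55.23917°, λ = -132.52167°
LOC-76: φ = +6.33667°, λ = +141.26833°
Δλ = -86.2100°
y = sin Δλ · cos φ₂ = -0.991717
x = cos φ₁ sin φ₂ − sin φ₁ cos φ₂ cos Δλ = 0.116900
θ = atan2(y, x) = -83.2772° → 276.7228° (mod 360°)

276.7°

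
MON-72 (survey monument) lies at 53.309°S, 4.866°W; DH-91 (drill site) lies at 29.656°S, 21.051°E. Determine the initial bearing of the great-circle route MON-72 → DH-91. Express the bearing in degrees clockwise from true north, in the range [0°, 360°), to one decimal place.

48.9°

Δλ = 25.9170°
y = sin Δλ · cos φ₂ = 0.379818
x = cos φ₁ sin φ₂ − sin φ₁ cos φ₂ cos Δλ = 0.331115
θ = atan2(y, x) = 48.9190° → 48.9190° (mod 360°)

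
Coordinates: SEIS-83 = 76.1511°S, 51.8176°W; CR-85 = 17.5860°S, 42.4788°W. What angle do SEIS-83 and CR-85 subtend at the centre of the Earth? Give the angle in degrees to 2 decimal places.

Δφ = 58.5651°,  Δλ = 9.3388°
a = sin²(Δφ/2) + cos φ₁ cos φ₂ sin²(Δλ/2) = 0.240747
c = 2·arcsin(√a) = 1.025694 rad = 58.7680°

58.77°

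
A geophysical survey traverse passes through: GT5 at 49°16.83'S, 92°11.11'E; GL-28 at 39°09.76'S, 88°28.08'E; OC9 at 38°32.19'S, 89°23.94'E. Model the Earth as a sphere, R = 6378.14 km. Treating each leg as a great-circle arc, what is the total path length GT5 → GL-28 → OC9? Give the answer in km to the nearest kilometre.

GT5: φ = -49.28050°, λ = +92.18517°
GL-28: φ = -39.16267°, λ = +88.46800°
OC9: φ = -38.53650°, λ = +89.39900°
GT5→GL-28: c = 0.182547 rad, d = 1164.31 km
GL-28→OC9: c = 0.016720 rad, d = 106.64 km
Total = 1164.31 + 106.64 = 1270.96 km

1271 km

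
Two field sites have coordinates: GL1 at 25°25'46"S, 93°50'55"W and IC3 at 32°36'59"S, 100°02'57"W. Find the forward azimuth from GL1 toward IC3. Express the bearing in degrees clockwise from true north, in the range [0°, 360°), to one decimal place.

215.6°

GL1: φ = -25.42944°, λ = -93.84861°
IC3: φ = -32.61639°, λ = -100.04917°
Δλ = -6.2006°
y = sin Δλ · cos φ₂ = -0.090976
x = cos φ₁ sin φ₂ − sin φ₁ cos φ₂ cos Δλ = -0.127223
θ = atan2(y, x) = -144.4319° → 215.5681° (mod 360°)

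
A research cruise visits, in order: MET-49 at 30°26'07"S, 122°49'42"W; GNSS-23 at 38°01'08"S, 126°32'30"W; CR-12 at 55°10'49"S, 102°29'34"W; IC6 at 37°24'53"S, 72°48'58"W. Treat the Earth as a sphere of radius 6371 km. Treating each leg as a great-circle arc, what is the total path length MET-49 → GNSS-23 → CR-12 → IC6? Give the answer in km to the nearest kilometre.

MET-49: φ = -30.43528°, λ = -122.82833°
GNSS-23: φ = -38.01889°, λ = -126.54167°
CR-12: φ = -55.18028°, λ = -102.49278°
IC6: φ = -37.41472°, λ = -72.81611°
MET-49→GNSS-23: c = 0.142759 rad, d = 909.51 km
GNSS-23→CR-12: c = 0.411728 rad, d = 2623.12 km
CR-12→IC6: c = 0.467214 rad, d = 2976.62 km
Total = 909.51 + 2623.12 + 2976.62 = 6509.25 km

6509 km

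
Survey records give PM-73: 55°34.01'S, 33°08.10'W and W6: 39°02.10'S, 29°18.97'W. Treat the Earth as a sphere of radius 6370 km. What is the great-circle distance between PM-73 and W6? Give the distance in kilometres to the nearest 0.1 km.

PM-73: φ = -55.56683°, λ = -33.13500°
W6: φ = -39.03500°, λ = -29.31617°
Δφ = 16.5318°,  Δλ = 3.8188°
a = sin²(Δφ/2) + cos φ₁ cos φ₂ sin²(Δλ/2) = 0.021157
c = 2·arcsin(√a) = 0.291943 rad = 16.7271°
d = R·c = 6370 × 0.291943 = 1859.7 km

1859.7 km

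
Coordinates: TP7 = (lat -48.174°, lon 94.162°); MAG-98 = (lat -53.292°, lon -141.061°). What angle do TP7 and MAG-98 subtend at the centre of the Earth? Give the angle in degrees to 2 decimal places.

68.28°

Δφ = -5.1180°,  Δλ = 124.7770°
a = sin²(Δφ/2) + cos φ₁ cos φ₂ sin²(Δλ/2) = 0.314981
c = 2·arcsin(√a) = 1.191747 rad = 68.2821°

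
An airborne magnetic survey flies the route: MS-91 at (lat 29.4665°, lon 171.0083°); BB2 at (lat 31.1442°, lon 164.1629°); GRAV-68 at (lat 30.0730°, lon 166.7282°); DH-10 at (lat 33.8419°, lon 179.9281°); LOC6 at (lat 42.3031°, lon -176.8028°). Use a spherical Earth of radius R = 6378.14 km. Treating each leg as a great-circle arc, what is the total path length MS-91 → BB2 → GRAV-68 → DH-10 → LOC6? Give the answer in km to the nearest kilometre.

MS-91→BB2: c = 0.107202 rad, d = 683.75 km
BB2→GRAV-68: c = 0.042829 rad, d = 273.17 km
GRAV-68→DH-10: c = 0.206049 rad, d = 1314.21 km
DH-10→LOC6: c = 0.154321 rad, d = 984.28 km
Total = 683.75 + 273.17 + 1314.21 + 984.28 = 3255.41 km

3255 km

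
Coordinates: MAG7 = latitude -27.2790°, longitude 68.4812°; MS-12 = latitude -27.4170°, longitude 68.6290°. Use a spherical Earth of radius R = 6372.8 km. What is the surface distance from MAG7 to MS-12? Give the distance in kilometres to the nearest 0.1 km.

21.2 km

Δφ = -0.1380°,  Δλ = 0.1478°
a = sin²(Δφ/2) + cos φ₁ cos φ₂ sin²(Δλ/2) = 0.000003
c = 2·arcsin(√a) = 0.003324 rad = 0.1905°
d = R·c = 6372.8 × 0.003324 = 21.2 km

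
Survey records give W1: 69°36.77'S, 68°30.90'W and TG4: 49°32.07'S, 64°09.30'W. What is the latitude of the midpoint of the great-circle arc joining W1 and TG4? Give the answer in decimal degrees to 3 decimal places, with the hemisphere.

W1: φ = -69.61283°, λ = -68.51500°
TG4: φ = -49.53450°, λ = -64.15500°
Bx = cos φ₂ cos Δλ = 0.647112,  By = cos φ₂ sin Δλ = 0.049338
φₘ = atan2(sin φ₁ + sin φ₂, √((cos φ₁ + Bx)² + By²)) = -59.59013°
λₘ = λ₁ + atan2(By, cos φ₁ + Bx) = -65.67760°

59.590°S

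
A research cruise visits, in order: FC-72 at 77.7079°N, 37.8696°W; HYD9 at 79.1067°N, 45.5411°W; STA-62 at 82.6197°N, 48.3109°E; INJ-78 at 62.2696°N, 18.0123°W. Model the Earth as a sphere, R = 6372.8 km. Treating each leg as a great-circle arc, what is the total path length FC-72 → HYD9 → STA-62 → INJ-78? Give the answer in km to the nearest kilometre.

4585 km

FC-72→HYD9: c = 0.036281 rad, d = 231.21 km
HYD9→STA-62: c = 0.236284 rad, d = 1505.79 km
STA-62→INJ-78: c = 0.446841 rad, d = 2847.63 km
Total = 231.21 + 1505.79 + 2847.63 = 4584.63 km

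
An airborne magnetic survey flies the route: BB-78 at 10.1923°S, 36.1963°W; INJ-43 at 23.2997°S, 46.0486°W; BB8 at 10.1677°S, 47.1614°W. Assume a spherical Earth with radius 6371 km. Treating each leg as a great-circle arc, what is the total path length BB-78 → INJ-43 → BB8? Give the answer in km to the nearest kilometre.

3259 km

BB-78→INJ-43: c = 0.281588 rad, d = 1794.00 km
INJ-43→BB8: c = 0.229946 rad, d = 1464.99 km
Total = 1794.00 + 1464.99 = 3258.98 km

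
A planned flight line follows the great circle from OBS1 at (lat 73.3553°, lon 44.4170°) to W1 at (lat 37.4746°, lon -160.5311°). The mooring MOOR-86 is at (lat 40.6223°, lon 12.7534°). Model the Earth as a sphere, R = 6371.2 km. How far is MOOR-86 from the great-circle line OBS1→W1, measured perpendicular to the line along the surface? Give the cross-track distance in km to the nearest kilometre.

1382 km

δ₁₃ = central angle OBS1→MOOR-86 = 0.628625 rad  (haversine)
θ₁₃ = bearing OBS1→MOOR-86 = 222.654°,  θ₁₂ = bearing OBS1→W1 = 21.185°
dₓₜ = R·arcsin(sin δ₁₃ · sin(θ₁₃ − θ₁₂)) = 6371.2·arcsin(0.58803·sin(201.469°)) = -1381.988 km
|dₓₜ| = 1381.988 km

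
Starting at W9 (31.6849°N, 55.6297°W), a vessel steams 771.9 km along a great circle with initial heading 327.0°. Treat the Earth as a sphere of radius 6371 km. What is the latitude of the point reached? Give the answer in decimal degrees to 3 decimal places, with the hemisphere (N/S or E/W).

δ = d/R = 771.9/6371 = 0.121158 rad
φ₂ = arcsin(sin φ₁ cos δ + cos φ₁ sin δ cos θ)
   = arcsin(0.52525·0.99267 + 0.85095·0.12086·0.83867) = 37.41994°
λ₂ = λ₁ + atan2(sin θ sin δ cos φ₁, cos δ − sin φ₁ sin φ₂) = -60.38402°

37.420°N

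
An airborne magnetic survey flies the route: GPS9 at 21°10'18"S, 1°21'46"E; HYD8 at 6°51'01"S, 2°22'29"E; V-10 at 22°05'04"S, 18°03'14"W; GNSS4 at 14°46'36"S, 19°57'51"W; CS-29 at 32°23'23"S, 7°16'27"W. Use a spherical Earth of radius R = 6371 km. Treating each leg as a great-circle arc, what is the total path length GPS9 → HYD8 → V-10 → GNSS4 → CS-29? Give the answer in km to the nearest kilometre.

GPS9: φ = -21.17167°, λ = +1.36278°
HYD8: φ = -6.85028°, λ = +2.37472°
V-10: φ = -22.08444°, λ = -18.05389°
GNSS4: φ = -14.77667°, λ = -19.96417°
CS-29: φ = -32.38972°, λ = -7.27417°
GPS9→HYD8: c = 0.250538 rad, d = 1596.18 km
HYD8→V-10: c = 0.434696 rad, d = 2769.45 km
V-10→GNSS4: c = 0.131401 rad, d = 837.16 km
GNSS4→CS-29: c = 0.367643 rad, d = 2342.25 km
Total = 1596.18 + 2769.45 + 837.16 + 2342.25 = 7545.04 km

7545 km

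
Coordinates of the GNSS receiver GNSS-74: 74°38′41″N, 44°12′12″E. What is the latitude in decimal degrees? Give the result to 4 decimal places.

74.6447°N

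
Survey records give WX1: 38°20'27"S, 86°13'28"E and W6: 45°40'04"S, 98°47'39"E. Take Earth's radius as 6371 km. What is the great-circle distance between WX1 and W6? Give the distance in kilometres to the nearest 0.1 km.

1317.4 km

WX1: φ = -38.34083°, λ = +86.22444°
W6: φ = -45.66778°, λ = +98.79417°
Δφ = -7.3269°,  Δλ = 12.5697°
a = sin²(Δφ/2) + cos φ₁ cos φ₂ sin²(Δλ/2) = 0.010651
c = 2·arcsin(√a) = 0.206778 rad = 11.8475°
d = R·c = 6371 × 0.206778 = 1317.4 km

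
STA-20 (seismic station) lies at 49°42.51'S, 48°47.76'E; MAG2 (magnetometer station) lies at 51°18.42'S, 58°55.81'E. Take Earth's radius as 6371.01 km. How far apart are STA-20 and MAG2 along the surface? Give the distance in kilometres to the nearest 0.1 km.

737.7 km

STA-20: φ = -49.70850°, λ = +48.79600°
MAG2: φ = -51.30700°, λ = +58.93017°
Δφ = -1.5985°,  Δλ = 10.1342°
a = sin²(Δφ/2) + cos φ₁ cos φ₂ sin²(Δλ/2) = 0.003348
c = 2·arcsin(√a) = 0.115792 rad = 6.6344°
d = R·c = 6371.01 × 0.115792 = 737.7 km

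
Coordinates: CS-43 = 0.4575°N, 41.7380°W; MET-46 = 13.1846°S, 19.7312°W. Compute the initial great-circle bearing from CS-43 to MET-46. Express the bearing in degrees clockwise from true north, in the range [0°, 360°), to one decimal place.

Δλ = 22.0068°
y = sin Δλ · cos φ₂ = 0.364839
x = cos φ₁ sin φ₂ − sin φ₁ cos φ₂ cos Δλ = -0.235290
θ = atan2(y, x) = 122.8185° → 122.8185° (mod 360°)

122.8°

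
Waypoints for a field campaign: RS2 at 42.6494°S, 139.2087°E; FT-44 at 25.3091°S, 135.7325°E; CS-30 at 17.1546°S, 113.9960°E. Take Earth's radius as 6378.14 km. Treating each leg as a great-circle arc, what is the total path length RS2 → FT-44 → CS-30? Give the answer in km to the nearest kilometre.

4383 km

RS2→FT-44: c = 0.306723 rad, d = 1956.32 km
FT-44→CS-30: c = 0.380523 rad, d = 2427.03 km
Total = 1956.32 + 2427.03 = 4383.35 km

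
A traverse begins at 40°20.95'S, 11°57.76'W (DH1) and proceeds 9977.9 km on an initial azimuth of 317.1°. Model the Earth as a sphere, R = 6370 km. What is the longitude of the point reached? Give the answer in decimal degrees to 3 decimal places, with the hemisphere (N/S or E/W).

DH1: φ = -40.34917°, λ = -11.96267°
δ = d/R = 9977.9/6370 = 1.566389 rad
φ₂ = arcsin(sin φ₁ cos δ + cos φ₁ sin δ cos θ)
   = arcsin(-0.64744·0.00441 + 0.76211·0.99999·0.73254) = 33.73977°
λ₂ = λ₁ + atan2(sin θ sin δ cos φ₁, cos δ − sin φ₁ sin φ₂) = -66.90661°

66.907°W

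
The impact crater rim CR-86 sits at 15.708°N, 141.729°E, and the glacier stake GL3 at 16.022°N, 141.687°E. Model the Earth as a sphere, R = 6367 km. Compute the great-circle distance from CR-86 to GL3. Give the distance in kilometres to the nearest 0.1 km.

Δφ = 0.3140°,  Δλ = -0.0420°
a = sin²(Δφ/2) + cos φ₁ cos φ₂ sin²(Δλ/2) = 0.000008
c = 2·arcsin(√a) = 0.005526 rad = 0.3166°
d = R·c = 6367 × 0.005526 = 35.2 km

35.2 km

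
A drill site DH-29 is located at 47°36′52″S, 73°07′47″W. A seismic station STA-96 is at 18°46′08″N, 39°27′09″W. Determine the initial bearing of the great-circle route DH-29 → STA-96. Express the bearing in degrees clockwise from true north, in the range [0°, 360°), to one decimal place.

DH-29: φ = -47.61444°, λ = -73.12972°
STA-96: φ = +18.76889°, λ = -39.45250°
Δλ = 33.6772°
y = sin Δλ · cos φ₂ = 0.525027
x = cos φ₁ sin φ₂ − sin φ₁ cos φ₂ cos Δλ = 0.798878
θ = atan2(y, x) = 33.3131° → 33.3131° (mod 360°)

33.3°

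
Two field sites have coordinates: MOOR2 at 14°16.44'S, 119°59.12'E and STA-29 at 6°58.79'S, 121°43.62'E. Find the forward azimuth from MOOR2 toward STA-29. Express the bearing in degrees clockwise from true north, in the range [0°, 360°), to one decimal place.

MOOR2: φ = -14.27400°, λ = +119.98533°
STA-29: φ = -6.97983°, λ = +121.72700°
Δλ = 1.7417°
y = sin Δλ · cos φ₂ = 0.030168
x = cos φ₁ sin φ₂ − sin φ₁ cos φ₂ cos Δλ = 0.126851
θ = atan2(y, x) = 13.3777° → 13.3777° (mod 360°)

13.4°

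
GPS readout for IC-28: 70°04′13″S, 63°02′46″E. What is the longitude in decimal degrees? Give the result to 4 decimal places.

63.0461°E

63° + 2′/60 + 46″/3600 = 63 + 0.03333 + 0.01278 = 63.0461°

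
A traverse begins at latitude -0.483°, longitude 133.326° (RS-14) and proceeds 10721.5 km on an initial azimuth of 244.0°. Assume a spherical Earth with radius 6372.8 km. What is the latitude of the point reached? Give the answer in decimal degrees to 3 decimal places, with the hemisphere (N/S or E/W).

δ = d/R = 10721.5/6372.8 = 1.682385 rad
φ₂ = arcsin(sin φ₁ cos δ + cos φ₁ sin δ cos θ)
   = arcsin(-0.00843·-0.11136 + 0.99996·0.99378·-0.43837) = -25.76560°
λ₂ = λ₁ + atan2(sin θ sin δ cos φ₁, cos δ − sin φ₁ sin φ₂) = 35.98794°

25.766°S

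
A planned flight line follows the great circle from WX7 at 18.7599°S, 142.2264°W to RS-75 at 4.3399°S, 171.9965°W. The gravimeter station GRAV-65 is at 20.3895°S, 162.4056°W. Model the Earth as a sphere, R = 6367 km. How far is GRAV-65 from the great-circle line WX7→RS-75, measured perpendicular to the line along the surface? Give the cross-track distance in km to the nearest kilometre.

1074 km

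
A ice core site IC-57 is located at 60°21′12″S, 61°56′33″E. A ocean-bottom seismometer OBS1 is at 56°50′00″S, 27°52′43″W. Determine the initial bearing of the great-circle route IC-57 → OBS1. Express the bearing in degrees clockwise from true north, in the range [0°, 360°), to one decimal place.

IC-57: φ = -60.35333°, λ = +61.94250°
OBS1: φ = -56.83333°, λ = -27.87861°
Δλ = -89.8211°
y = sin Δλ · cos φ₂ = -0.547074
x = cos φ₁ sin φ₂ − sin φ₁ cos φ₂ cos Δλ = -0.412578
θ = atan2(y, x) = -127.0220° → 232.9780° (mod 360°)

233.0°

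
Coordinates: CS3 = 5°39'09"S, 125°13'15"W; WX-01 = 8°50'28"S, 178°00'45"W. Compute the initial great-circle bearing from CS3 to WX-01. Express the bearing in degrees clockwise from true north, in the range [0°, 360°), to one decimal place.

CS3: φ = -5.65250°, λ = -125.22083°
WX-01: φ = -8.84111°, λ = -178.01250°
Δλ = -52.7917°
y = sin Δλ · cos φ₂ = -0.786979
x = cos φ₁ sin φ₂ − sin φ₁ cos φ₂ cos Δλ = -0.094094
θ = atan2(y, x) = -96.8181° → 263.1819° (mod 360°)

263.2°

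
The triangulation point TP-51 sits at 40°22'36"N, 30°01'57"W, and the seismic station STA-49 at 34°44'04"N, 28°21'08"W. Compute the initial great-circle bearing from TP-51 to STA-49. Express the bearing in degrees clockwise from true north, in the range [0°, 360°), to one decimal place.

166.2°

TP-51: φ = +40.37667°, λ = -30.03250°
STA-49: φ = +34.73444°, λ = -28.35222°
Δλ = 1.6803°
y = sin Δλ · cos φ₂ = 0.024097
x = cos φ₁ sin φ₂ − sin φ₁ cos φ₂ cos Δλ = -0.098087
θ = atan2(y, x) = 166.1976° → 166.1976° (mod 360°)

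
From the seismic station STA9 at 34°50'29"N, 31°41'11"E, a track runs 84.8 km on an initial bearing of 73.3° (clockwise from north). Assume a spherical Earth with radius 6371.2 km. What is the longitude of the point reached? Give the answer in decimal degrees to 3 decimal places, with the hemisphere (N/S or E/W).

32.579°E

STA9: φ = +34.84139°, λ = +31.68639°
δ = d/R = 84.8/6371.2 = 0.013310 rad
φ₂ = arcsin(sin φ₁ cos δ + cos φ₁ sin δ cos θ)
   = arcsin(0.57131·0.99991 + 0.82074·0.01331·0.28736) = 35.05727°
λ₂ = λ₁ + atan2(sin θ sin δ cos φ₁, cos δ − sin φ₁ sin φ₂) = 32.57872°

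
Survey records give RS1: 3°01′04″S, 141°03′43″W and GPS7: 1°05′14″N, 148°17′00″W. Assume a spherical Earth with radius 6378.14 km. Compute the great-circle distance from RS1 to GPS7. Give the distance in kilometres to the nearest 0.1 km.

RS1: φ = -3.01778°, λ = -141.06194°
GPS7: φ = +1.08722°, λ = -148.28333°
Δφ = 4.1050°,  Δλ = -7.2214°
a = sin²(Δφ/2) + cos φ₁ cos φ₂ sin²(Δλ/2) = 0.005243
c = 2·arcsin(√a) = 0.144938 rad = 8.3044°
d = R·c = 6378.14 × 0.144938 = 924.4 km

924.4 km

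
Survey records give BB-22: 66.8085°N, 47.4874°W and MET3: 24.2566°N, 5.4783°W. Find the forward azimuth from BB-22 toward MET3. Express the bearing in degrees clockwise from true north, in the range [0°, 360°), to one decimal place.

127.1°

Δλ = 42.0091°
y = sin Δλ · cos φ₂ = 0.610164
x = cos φ₁ sin φ₂ − sin φ₁ cos φ₂ cos Δλ = -0.460913
θ = atan2(y, x) = 127.0671° → 127.0671° (mod 360°)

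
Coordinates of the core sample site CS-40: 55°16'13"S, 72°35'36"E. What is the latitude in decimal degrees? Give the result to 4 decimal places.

55° + 16′/60 + 13″/3600 = 55 + 0.26667 + 0.00361 = 55.2703°

55.2703°S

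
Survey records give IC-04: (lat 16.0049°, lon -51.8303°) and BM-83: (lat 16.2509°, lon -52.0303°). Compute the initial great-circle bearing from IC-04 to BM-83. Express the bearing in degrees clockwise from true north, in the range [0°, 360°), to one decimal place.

322.0°

Δλ = -0.2000°
y = sin Δλ · cos φ₂ = -0.003351
x = cos φ₁ sin φ₂ − sin φ₁ cos φ₂ cos Δλ = 0.004295
θ = atan2(y, x) = -37.9625° → 322.0375° (mod 360°)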